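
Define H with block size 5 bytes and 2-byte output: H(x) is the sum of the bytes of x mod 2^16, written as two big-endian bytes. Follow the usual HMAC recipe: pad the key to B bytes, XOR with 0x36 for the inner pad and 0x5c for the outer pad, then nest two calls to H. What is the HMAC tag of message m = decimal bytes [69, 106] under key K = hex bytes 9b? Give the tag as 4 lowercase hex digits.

Key hex bytes 9b is 1 byte ≤ B = 5; zero-pad to 5 bytes: K' = 9b 00 00 00 00.
K' ⊕ ipad = ad 36 36 36 36.  K' ⊕ opad = c7 5c 5c 5c 5c.
Inner input = (K'⊕ipad) ∥ m = ad 36 36 36 36 ∥ 45 6a.
Inner hash: sum = 173+54+54+54+54+69+106 = 564 → 02 34.
Outer input = (K'⊕opad) ∥ inner = c7 5c 5c 5c 5c ∥ 02 34.
Outer hash (tag): sum = 199+92+92+92+92+2+52 = 621 → 02 6d.

026d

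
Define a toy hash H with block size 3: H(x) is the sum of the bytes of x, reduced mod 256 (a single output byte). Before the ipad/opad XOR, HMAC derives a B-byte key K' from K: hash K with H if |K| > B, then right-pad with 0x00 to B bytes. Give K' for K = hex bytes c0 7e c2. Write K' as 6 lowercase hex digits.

c07ec2

Key hex bytes c0 7e c2 is exactly B = 3 bytes: K' = c0 7e c2.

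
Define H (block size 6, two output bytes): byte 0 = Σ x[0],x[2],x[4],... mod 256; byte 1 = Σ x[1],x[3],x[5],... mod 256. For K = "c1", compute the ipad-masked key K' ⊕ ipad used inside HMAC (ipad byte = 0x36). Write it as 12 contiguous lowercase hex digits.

550736363636

Key "c1" = 63 31 is 2 bytes ≤ B = 6; zero-pad to 6 bytes: K' = 63 31 00 00 00 00.
XOR each byte with 0x36: 63⊕36=55, 31⊕36=07, 00⊕36=36, 00⊕36=36, 00⊕36=36, 00⊕36=36.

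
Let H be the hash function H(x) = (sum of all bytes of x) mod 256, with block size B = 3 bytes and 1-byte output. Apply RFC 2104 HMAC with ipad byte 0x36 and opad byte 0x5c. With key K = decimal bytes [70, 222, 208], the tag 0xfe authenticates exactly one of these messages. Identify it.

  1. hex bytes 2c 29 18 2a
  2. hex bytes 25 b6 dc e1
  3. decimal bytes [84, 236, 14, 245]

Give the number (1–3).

2

Key decimal bytes [70, 222, 208] = 46 de d0 is exactly B = 3 bytes: K' = 46 de d0.
K' ⊕ ipad = 70 e8 e6; K' ⊕ opad = 1a 82 8c.
m1: inner = H(70 e8 e6 2c 29 18 2a) = d5; tag = H(1a 82 8c d5) = fd
m2: inner = H(70 e8 e6 25 b6 dc e1) = d6; tag = H(1a 82 8c d6) = fe ← matches
m3: inner = H(70 e8 e6 54 ec 0e f5) = 81; tag = H(1a 82 8c 81) = a9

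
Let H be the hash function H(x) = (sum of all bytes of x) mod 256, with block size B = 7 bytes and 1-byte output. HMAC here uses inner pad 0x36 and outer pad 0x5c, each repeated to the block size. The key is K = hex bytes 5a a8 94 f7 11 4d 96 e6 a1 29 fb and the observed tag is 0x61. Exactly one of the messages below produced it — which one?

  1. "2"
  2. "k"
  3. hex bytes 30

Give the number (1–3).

Key hex bytes 5a a8 94 f7 11 4d 96 e6 a1 29 fb is 11 bytes > B = 7, so hash it first: H(key) = 2c, then zero-pad to 7 bytes: K' = 2c 00 00 00 00 00 00.
K' ⊕ ipad = 1a 36 36 36 36 36 36; K' ⊕ opad = 70 5c 5c 5c 5c 5c 5c.
m1: inner = H(1a 36 36 36 36 36 36 32) = 90; tag = H(70 5c 5c 5c 5c 5c 5c 90) = 28
m2: inner = H(1a 36 36 36 36 36 36 6b) = c9; tag = H(70 5c 5c 5c 5c 5c 5c c9) = 61 ← matches
m3: inner = H(1a 36 36 36 36 36 36 30) = 8e; tag = H(70 5c 5c 5c 5c 5c 5c 8e) = 26

2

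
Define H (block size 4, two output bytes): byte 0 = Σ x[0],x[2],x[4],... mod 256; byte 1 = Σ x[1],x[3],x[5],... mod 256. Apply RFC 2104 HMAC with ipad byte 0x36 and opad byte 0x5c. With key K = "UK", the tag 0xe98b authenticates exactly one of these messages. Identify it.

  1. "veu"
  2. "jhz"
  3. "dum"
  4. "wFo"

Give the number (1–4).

1

Key "UK" = 55 4b is 2 bytes ≤ B = 4; zero-pad to 4 bytes: K' = 55 4b 00 00.
K' ⊕ ipad = 63 7d 36 36; K' ⊕ opad = 09 17 5c 5c.
m1: inner = H(63 7d 36 36 76 65 75) = 84 18; tag = H(09 17 5c 5c 84 18) = e98b ← matches
m2: inner = H(63 7d 36 36 6a 68 7a) = 7d 1b; tag = H(09 17 5c 5c 7d 1b) = e28e
m3: inner = H(63 7d 36 36 64 75 6d) = 6a 28; tag = H(09 17 5c 5c 6a 28) = cf9b
m4: inner = H(63 7d 36 36 77 46 6f) = 7f f9; tag = H(09 17 5c 5c 7f f9) = e46c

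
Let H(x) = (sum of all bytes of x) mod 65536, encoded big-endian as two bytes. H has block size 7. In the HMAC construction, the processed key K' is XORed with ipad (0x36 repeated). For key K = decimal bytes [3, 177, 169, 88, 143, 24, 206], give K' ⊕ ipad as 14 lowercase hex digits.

35879f6eb92ef8

Key decimal bytes [3, 177, 169, 88, 143, 24, 206] = 03 b1 a9 58 8f 18 ce is exactly B = 7 bytes: K' = 03 b1 a9 58 8f 18 ce.
XOR each byte with 0x36: 03⊕36=35, b1⊕36=87, a9⊕36=9f, 58⊕36=6e, 8f⊕36=b9, 18⊕36=2e, ce⊕36=f8.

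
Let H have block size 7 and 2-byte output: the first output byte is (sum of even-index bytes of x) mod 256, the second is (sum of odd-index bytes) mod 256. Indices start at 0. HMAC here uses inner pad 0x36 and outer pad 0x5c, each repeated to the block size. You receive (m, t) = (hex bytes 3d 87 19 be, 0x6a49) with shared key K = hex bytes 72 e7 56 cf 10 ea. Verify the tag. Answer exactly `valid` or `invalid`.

invalid

Key hex bytes 72 e7 56 cf 10 ea is 6 bytes ≤ B = 7; zero-pad to 7 bytes: K' = 72 e7 56 cf 10 ea 00.
K' ⊕ ipad = 44 d1 60 f9 26 dc 36; K' ⊕ opad = 2e bb 0a 93 4c b6 5c.
Inner hash: even-index sum = 581 mod 256 = 69; odd-index sum = 764 mod 256 = 252 → 45 fc.
Outer hash (recomputed tag): even-index sum = 476 mod 256 = 220; odd-index sum = 585 mod 256 = 73 → dc 49.
Recomputed tag = dc49; claimed = 6a49 → mismatch.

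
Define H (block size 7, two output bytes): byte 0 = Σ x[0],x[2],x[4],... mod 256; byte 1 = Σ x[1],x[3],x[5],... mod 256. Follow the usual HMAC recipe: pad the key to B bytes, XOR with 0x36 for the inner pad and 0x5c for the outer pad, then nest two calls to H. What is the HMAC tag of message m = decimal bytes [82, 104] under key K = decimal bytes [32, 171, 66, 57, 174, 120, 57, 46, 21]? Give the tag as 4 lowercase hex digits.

9000

Key decimal bytes [32, 171, 66, 57, 174, 120, 57, 46, 21] = 20 ab 42 39 ae 78 39 2e 15 is 9 bytes > B = 7, so hash it first: H(key) = 5e 8a, then zero-pad to 7 bytes: K' = 5e 8a 00 00 00 00 00.
K' ⊕ ipad = 68 bc 36 36 36 36 36.  K' ⊕ opad = 02 d6 5c 5c 5c 5c 5c.
Inner input = (K'⊕ipad) ∥ m = 68 bc 36 36 36 36 36 ∥ 52 68.
Inner hash: even-index sum = 370 mod 256 = 114; odd-index sum = 378 mod 256 = 122 → 72 7a.
Outer input = (K'⊕opad) ∥ inner = 02 d6 5c 5c 5c 5c 5c ∥ 72 7a.
Outer hash (tag): even-index sum = 400 mod 256 = 144; odd-index sum = 512 mod 256 = 0 → 90 00.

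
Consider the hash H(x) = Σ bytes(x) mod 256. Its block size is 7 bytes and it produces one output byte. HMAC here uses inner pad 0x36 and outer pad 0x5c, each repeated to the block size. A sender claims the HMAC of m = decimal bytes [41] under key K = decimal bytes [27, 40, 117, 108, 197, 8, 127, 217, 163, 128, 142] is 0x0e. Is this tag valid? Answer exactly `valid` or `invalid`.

invalid

Key decimal bytes [27, 40, 117, 108, 197, 8, 127, 217, 163, 128, 142] = 1b 28 75 6c c5 08 7f d9 a3 80 8e is 11 bytes > B = 7, so hash it first: H(key) = fa, then zero-pad to 7 bytes: K' = fa 00 00 00 00 00 00.
K' ⊕ ipad = cc 36 36 36 36 36 36; K' ⊕ opad = a6 5c 5c 5c 5c 5c 5c.
Inner hash: sum = 204+54+54+54+54+54+54+41 = 569; mod 256 = 57 → 39.
Outer hash (recomputed tag): sum = 166+92+92+92+92+92+92+57 = 775; mod 256 = 7 → 07.
Recomputed tag = 07; claimed = 0e → mismatch.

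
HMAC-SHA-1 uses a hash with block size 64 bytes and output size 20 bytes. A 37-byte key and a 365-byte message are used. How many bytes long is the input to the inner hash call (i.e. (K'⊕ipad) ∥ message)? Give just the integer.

Key is 37 ≤ 64 bytes, zero-padded: |K'| = 64.
Inner input = (K'⊕ipad) ∥ m → 64 + 365 = 429 bytes.

429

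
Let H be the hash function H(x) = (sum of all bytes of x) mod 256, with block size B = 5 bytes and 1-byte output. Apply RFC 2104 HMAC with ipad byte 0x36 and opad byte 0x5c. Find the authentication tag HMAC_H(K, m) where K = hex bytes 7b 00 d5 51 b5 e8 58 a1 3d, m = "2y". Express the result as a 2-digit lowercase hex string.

Key hex bytes 7b 00 d5 51 b5 e8 58 a1 3d is 9 bytes > B = 5, so hash it first: H(key) = 74, then zero-pad to 5 bytes: K' = 74 00 00 00 00.
K' ⊕ ipad = 42 36 36 36 36.  K' ⊕ opad = 28 5c 5c 5c 5c.
Inner input = (K'⊕ipad) ∥ m = 42 36 36 36 36 ∥ 32 79.
Inner hash: sum = 66+54+54+54+54+50+121 = 453; mod 256 = 197 → c5.
Outer input = (K'⊕opad) ∥ inner = 28 5c 5c 5c 5c ∥ c5.
Outer hash (tag): sum = 40+92+92+92+92+197 = 605; mod 256 = 93 → 5d.

5d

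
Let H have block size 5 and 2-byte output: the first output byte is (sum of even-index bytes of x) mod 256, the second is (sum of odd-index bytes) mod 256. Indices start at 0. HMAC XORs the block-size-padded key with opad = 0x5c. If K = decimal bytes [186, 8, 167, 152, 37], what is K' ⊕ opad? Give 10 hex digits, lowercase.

e654fbc479

Key decimal bytes [186, 8, 167, 152, 37] = ba 08 a7 98 25 is exactly B = 5 bytes: K' = ba 08 a7 98 25.
XOR each byte with 0x5c: ba⊕5c=e6, 08⊕5c=54, a7⊕5c=fb, 98⊕5c=c4, 25⊕5c=79.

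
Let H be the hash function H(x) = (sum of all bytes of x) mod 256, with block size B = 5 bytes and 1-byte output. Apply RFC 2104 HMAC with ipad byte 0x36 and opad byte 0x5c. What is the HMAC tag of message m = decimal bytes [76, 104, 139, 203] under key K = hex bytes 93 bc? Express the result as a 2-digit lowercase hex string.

9e

Key hex bytes 93 bc is 2 bytes ≤ B = 5; zero-pad to 5 bytes: K' = 93 bc 00 00 00.
K' ⊕ ipad = a5 8a 36 36 36.  K' ⊕ opad = cf e0 5c 5c 5c.
Inner input = (K'⊕ipad) ∥ m = a5 8a 36 36 36 ∥ 4c 68 8b cb.
Inner hash: sum = 165+138+54+54+54+76+104+139+203 = 987; mod 256 = 219 → db.
Outer input = (K'⊕opad) ∥ inner = cf e0 5c 5c 5c ∥ db.
Outer hash (tag): sum = 207+224+92+92+92+219 = 926; mod 256 = 158 → 9e.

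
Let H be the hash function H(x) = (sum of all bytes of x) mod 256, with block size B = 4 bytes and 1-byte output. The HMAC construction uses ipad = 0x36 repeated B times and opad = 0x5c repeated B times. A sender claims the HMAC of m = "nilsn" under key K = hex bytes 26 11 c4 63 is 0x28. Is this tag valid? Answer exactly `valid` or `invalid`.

Key hex bytes 26 11 c4 63 is exactly B = 4 bytes: K' = 26 11 c4 63.
K' ⊕ ipad = 10 27 f2 55; K' ⊕ opad = 7a 4d 98 3f.
Inner hash: sum = 16+39+242+85+110+105+108+115+110 = 930; mod 256 = 162 → a2.
Outer hash (recomputed tag): sum = 122+77+152+63+162 = 576; mod 256 = 64 → 40.
Recomputed tag = 40; claimed = 28 → mismatch.

invalid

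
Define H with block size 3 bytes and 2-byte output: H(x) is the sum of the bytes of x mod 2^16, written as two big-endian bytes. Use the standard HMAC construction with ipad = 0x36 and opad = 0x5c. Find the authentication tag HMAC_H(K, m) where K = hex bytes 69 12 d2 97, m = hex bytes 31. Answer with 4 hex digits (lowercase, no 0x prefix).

Key hex bytes 69 12 d2 97 is 4 bytes > B = 3, so hash it first: H(key) = 01 e4, then zero-pad to 3 bytes: K' = 01 e4 00.
K' ⊕ ipad = 37 d2 36.  K' ⊕ opad = 5d b8 5c.
Inner input = (K'⊕ipad) ∥ m = 37 d2 36 ∥ 31.
Inner hash: sum = 55+210+54+49 = 368 → 01 70.
Outer input = (K'⊕opad) ∥ inner = 5d b8 5c ∥ 01 70.
Outer hash (tag): sum = 93+184+92+1+112 = 482 → 01 e2.

01e2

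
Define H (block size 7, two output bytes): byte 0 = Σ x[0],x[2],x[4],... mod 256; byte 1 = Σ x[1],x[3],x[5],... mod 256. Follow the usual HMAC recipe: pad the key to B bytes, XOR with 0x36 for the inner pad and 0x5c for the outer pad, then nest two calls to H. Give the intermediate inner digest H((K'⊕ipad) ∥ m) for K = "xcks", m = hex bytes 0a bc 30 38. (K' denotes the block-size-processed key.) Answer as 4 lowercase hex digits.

0b0a

Key "xcks" = 78 63 6b 73 is 4 bytes ≤ B = 7; zero-pad to 7 bytes: K' = 78 63 6b 73 00 00 00.
K' ⊕ ipad = 4e 55 5d 45 36 36 36.
Inner input = 4e 55 5d 45 36 36 36 ∥ 0a bc 30 38.
Inner hash: even-index sum = 523 mod 256 = 11; odd-index sum = 266 mod 256 = 10 → 0b 0a.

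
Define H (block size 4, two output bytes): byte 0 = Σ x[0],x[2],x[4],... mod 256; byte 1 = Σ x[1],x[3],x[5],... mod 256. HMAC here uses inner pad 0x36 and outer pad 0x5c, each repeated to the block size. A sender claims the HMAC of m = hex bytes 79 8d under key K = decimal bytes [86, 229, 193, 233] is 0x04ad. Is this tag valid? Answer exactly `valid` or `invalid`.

invalid

Key decimal bytes [86, 229, 193, 233] = 56 e5 c1 e9 is exactly B = 4 bytes: K' = 56 e5 c1 e9.
K' ⊕ ipad = 60 d3 f7 df; K' ⊕ opad = 0a b9 9d b5.
Inner hash: even-index sum = 464 mod 256 = 208; odd-index sum = 575 mod 256 = 63 → d0 3f.
Outer hash (recomputed tag): even-index sum = 375 mod 256 = 119; odd-index sum = 429 mod 256 = 173 → 77 ad.
Recomputed tag = 77ad; claimed = 04ad → mismatch.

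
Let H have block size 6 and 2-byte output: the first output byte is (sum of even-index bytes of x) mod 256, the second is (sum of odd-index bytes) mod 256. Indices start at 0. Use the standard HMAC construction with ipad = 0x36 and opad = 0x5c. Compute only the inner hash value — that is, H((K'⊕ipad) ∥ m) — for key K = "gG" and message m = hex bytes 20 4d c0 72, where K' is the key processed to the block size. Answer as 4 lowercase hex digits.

9d9c

Key "gG" = 67 47 is 2 bytes ≤ B = 6; zero-pad to 6 bytes: K' = 67 47 00 00 00 00.
K' ⊕ ipad = 51 71 36 36 36 36.
Inner input = 51 71 36 36 36 36 ∥ 20 4d c0 72.
Inner hash: even-index sum = 413 mod 256 = 157; odd-index sum = 412 mod 256 = 156 → 9d 9c.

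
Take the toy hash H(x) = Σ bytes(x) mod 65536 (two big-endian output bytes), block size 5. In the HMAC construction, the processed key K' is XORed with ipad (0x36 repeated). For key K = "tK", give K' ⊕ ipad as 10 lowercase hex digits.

Key "tK" = 74 4b is 2 bytes ≤ B = 5; zero-pad to 5 bytes: K' = 74 4b 00 00 00.
XOR each byte with 0x36: 74⊕36=42, 4b⊕36=7d, 00⊕36=36, 00⊕36=36, 00⊕36=36.

427d363636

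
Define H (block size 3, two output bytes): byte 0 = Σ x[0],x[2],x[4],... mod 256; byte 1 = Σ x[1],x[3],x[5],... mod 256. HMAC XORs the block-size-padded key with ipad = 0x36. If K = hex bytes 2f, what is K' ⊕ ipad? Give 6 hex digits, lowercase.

193636

Key hex bytes 2f is 1 byte ≤ B = 3; zero-pad to 3 bytes: K' = 2f 00 00.
XOR each byte with 0x36: 2f⊕36=19, 00⊕36=36, 00⊕36=36.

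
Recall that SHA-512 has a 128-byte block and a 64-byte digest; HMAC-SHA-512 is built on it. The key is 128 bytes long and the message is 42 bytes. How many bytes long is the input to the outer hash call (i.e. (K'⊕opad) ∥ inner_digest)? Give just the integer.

192

Key is 128 ≤ 128 bytes, zero-padded: |K'| = 128.
Outer input = (K'⊕opad) ∥ H(inner) → 128 + 64 = 192 bytes.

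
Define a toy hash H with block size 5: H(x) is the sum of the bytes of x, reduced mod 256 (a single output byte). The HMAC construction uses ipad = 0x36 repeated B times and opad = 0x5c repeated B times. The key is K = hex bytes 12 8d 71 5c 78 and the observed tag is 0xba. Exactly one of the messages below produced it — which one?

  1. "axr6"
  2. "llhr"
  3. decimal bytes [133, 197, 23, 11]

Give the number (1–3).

Key hex bytes 12 8d 71 5c 78 is exactly B = 5 bytes: K' = 12 8d 71 5c 78.
K' ⊕ ipad = 24 bb 47 6a 4e; K' ⊕ opad = 4e d1 2d 00 24.
m1: inner = H(24 bb 47 6a 4e 61 78 72 36) = 5f; tag = H(4e d1 2d 00 24 5f) = cf
m2: inner = H(24 bb 47 6a 4e 6c 6c 68 72) = 90; tag = H(4e d1 2d 00 24 90) = 00
m3: inner = H(24 bb 47 6a 4e 85 c5 17 0b) = 4a; tag = H(4e d1 2d 00 24 4a) = ba ← matches

3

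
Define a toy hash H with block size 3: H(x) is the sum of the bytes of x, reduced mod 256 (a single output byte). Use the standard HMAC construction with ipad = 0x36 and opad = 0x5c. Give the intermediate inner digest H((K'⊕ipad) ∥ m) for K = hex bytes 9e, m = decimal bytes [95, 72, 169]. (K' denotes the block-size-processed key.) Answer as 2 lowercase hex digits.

64

Key hex bytes 9e is 1 byte ≤ B = 3; zero-pad to 3 bytes: K' = 9e 00 00.
K' ⊕ ipad = a8 36 36.
Inner input = a8 36 36 ∥ 5f 48 a9.
Inner hash: sum = 168+54+54+95+72+169 = 612; mod 256 = 100 → 64.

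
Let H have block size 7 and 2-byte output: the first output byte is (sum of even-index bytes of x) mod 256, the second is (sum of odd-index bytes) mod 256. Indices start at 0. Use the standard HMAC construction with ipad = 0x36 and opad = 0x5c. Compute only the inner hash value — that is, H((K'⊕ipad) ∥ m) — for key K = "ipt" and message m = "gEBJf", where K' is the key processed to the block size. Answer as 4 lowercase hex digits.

9cc1

Key "ipt" = 69 70 74 is 3 bytes ≤ B = 7; zero-pad to 7 bytes: K' = 69 70 74 00 00 00 00.
K' ⊕ ipad = 5f 46 42 36 36 36 36.
Inner input = 5f 46 42 36 36 36 36 ∥ 67 45 42 4a 66.
Inner hash: even-index sum = 412 mod 256 = 156; odd-index sum = 449 mod 256 = 193 → 9c c1.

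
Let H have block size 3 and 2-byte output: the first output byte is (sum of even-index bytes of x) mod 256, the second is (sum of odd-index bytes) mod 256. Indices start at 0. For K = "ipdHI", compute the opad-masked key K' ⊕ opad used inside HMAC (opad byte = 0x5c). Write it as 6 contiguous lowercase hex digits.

Key "ipdHI" = 69 70 64 48 49 is 5 bytes > B = 3, so hash it first: H(key) = 16 b8, then zero-pad to 3 bytes: K' = 16 b8 00.
XOR each byte with 0x5c: 16⊕5c=4a, b8⊕5c=e4, 00⊕5c=5c.

4ae45c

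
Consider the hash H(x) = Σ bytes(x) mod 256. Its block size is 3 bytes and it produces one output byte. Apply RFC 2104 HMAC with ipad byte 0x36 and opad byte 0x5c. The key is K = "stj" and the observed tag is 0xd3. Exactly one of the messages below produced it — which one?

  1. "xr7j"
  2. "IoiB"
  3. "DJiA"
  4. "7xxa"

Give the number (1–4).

2

Key "stj" = 73 74 6a is exactly B = 3 bytes: K' = 73 74 6a.
K' ⊕ ipad = 45 42 5c; K' ⊕ opad = 2f 28 36.
m1: inner = H(45 42 5c 78 72 37 6a) = 6e; tag = H(2f 28 36 6e) = fb
m2: inner = H(45 42 5c 49 6f 69 42) = 46; tag = H(2f 28 36 46) = d3 ← matches
m3: inner = H(45 42 5c 44 4a 69 41) = 1b; tag = H(2f 28 36 1b) = a8
m4: inner = H(45 42 5c 37 78 78 61) = 6b; tag = H(2f 28 36 6b) = f8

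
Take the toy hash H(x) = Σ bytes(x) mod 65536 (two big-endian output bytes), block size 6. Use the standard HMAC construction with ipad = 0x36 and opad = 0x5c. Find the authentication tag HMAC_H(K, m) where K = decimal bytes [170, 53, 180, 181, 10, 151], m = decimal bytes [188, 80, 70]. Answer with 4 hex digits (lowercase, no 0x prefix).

0527

Key decimal bytes [170, 53, 180, 181, 10, 151] = aa 35 b4 b5 0a 97 is exactly B = 6 bytes: K' = aa 35 b4 b5 0a 97.
K' ⊕ ipad = 9c 03 82 83 3c a1.  K' ⊕ opad = f6 69 e8 e9 56 cb.
Inner input = (K'⊕ipad) ∥ m = 9c 03 82 83 3c a1 ∥ bc 50 46.
Inner hash: sum = 156+3+130+131+60+161+188+80+70 = 979 → 03 d3.
Outer input = (K'⊕opad) ∥ inner = f6 69 e8 e9 56 cb ∥ 03 d3.
Outer hash (tag): sum = 246+105+232+233+86+203+3+211 = 1319 → 05 27.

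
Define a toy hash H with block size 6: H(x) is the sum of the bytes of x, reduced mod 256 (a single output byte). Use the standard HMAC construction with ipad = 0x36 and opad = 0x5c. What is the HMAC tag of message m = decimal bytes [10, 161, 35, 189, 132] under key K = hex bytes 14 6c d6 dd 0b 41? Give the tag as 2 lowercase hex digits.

01

Key hex bytes 14 6c d6 dd 0b 41 is exactly B = 6 bytes: K' = 14 6c d6 dd 0b 41.
K' ⊕ ipad = 22 5a e0 eb 3d 77.  K' ⊕ opad = 48 30 8a 81 57 1d.
Inner input = (K'⊕ipad) ∥ m = 22 5a e0 eb 3d 77 ∥ 0a a1 23 bd 84.
Inner hash: sum = 34+90+224+235+61+119+10+161+35+189+132 = 1290; mod 256 = 10 → 0a.
Outer input = (K'⊕opad) ∥ inner = 48 30 8a 81 57 1d ∥ 0a.
Outer hash (tag): sum = 72+48+138+129+87+29+10 = 513; mod 256 = 1 → 01.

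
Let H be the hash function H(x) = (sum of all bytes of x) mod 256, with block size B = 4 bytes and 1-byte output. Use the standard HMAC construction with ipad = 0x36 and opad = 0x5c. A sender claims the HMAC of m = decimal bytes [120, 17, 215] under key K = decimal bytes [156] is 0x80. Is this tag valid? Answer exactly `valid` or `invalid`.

Key decimal bytes [156] = 9c is 1 byte ≤ B = 4; zero-pad to 4 bytes: K' = 9c 00 00 00.
K' ⊕ ipad = aa 36 36 36; K' ⊕ opad = c0 5c 5c 5c.
Inner hash: sum = 170+54+54+54+120+17+215 = 684; mod 256 = 172 → ac.
Outer hash (recomputed tag): sum = 192+92+92+92+172 = 640; mod 256 = 128 → 80.
Recomputed tag = 80; claimed = 80 → match.

valid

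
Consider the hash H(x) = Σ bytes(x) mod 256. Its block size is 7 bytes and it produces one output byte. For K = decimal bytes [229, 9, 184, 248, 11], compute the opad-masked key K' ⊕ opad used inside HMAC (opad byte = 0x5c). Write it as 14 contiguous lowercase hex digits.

b955e4a4575c5c

Key decimal bytes [229, 9, 184, 248, 11] = e5 09 b8 f8 0b is 5 bytes ≤ B = 7; zero-pad to 7 bytes: K' = e5 09 b8 f8 0b 00 00.
XOR each byte with 0x5c: e5⊕5c=b9, 09⊕5c=55, b8⊕5c=e4, f8⊕5c=a4, 0b⊕5c=57, 00⊕5c=5c, 00⊕5c=5c.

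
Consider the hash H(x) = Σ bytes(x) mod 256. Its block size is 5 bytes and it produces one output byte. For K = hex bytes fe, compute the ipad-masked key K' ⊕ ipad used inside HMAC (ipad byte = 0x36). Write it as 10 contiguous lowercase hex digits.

c836363636

Key hex bytes fe is 1 byte ≤ B = 5; zero-pad to 5 bytes: K' = fe 00 00 00 00.
XOR each byte with 0x36: fe⊕36=c8, 00⊕36=36, 00⊕36=36, 00⊕36=36, 00⊕36=36.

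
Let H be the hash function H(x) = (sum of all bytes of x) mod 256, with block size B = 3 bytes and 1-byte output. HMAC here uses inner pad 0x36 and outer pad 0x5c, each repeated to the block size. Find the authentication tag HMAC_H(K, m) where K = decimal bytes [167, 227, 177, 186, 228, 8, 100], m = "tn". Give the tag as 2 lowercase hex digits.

92

Key decimal bytes [167, 227, 177, 186, 228, 8, 100] = a7 e3 b1 ba e4 08 64 is 7 bytes > B = 3, so hash it first: H(key) = 45, then zero-pad to 3 bytes: K' = 45 00 00.
K' ⊕ ipad = 73 36 36.  K' ⊕ opad = 19 5c 5c.
Inner input = (K'⊕ipad) ∥ m = 73 36 36 ∥ 74 6e.
Inner hash: sum = 115+54+54+116+110 = 449; mod 256 = 193 → c1.
Outer input = (K'⊕opad) ∥ inner = 19 5c 5c ∥ c1.
Outer hash (tag): sum = 25+92+92+193 = 402; mod 256 = 146 → 92.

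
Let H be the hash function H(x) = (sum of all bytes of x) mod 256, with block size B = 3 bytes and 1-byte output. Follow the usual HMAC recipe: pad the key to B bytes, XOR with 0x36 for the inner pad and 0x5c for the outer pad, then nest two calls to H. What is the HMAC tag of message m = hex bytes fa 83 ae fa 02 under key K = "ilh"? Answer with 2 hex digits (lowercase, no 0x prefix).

d7

Key "ilh" = 69 6c 68 is exactly B = 3 bytes: K' = 69 6c 68.
K' ⊕ ipad = 5f 5a 5e.  K' ⊕ opad = 35 30 34.
Inner input = (K'⊕ipad) ∥ m = 5f 5a 5e ∥ fa 83 ae fa 02.
Inner hash: sum = 95+90+94+250+131+174+250+2 = 1086; mod 256 = 62 → 3e.
Outer input = (K'⊕opad) ∥ inner = 35 30 34 ∥ 3e.
Outer hash (tag): sum = 53+48+52+62 = 215 → d7.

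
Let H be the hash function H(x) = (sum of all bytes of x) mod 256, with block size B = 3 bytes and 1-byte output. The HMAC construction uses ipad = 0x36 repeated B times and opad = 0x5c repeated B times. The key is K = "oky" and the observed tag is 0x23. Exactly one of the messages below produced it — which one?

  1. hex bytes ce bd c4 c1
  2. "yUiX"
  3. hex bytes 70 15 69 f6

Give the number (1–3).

Key "oky" = 6f 6b 79 is exactly B = 3 bytes: K' = 6f 6b 79.
K' ⊕ ipad = 59 5d 4f; K' ⊕ opad = 33 37 25.
m1: inner = H(59 5d 4f ce bd c4 c1) = 15; tag = H(33 37 25 15) = a4
m2: inner = H(59 5d 4f 79 55 69 58) = 94; tag = H(33 37 25 94) = 23 ← matches
m3: inner = H(59 5d 4f 70 15 69 f6) = e9; tag = H(33 37 25 e9) = 78

2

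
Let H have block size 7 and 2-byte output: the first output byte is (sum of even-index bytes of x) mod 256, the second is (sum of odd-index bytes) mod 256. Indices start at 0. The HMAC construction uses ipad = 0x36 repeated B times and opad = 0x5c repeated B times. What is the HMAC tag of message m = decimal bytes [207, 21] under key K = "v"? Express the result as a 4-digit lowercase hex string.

Key "v" = 76 is 1 byte ≤ B = 7; zero-pad to 7 bytes: K' = 76 00 00 00 00 00 00.
K' ⊕ ipad = 40 36 36 36 36 36 36.  K' ⊕ opad = 2a 5c 5c 5c 5c 5c 5c.
Inner input = (K'⊕ipad) ∥ m = 40 36 36 36 36 36 36 ∥ cf 15.
Inner hash: even-index sum = 247 mod 256 = 247; odd-index sum = 369 mod 256 = 113 → f7 71.
Outer input = (K'⊕opad) ∥ inner = 2a 5c 5c 5c 5c 5c 5c ∥ f7 71.
Outer hash (tag): even-index sum = 431 mod 256 = 175; odd-index sum = 523 mod 256 = 11 → af 0b.

af0b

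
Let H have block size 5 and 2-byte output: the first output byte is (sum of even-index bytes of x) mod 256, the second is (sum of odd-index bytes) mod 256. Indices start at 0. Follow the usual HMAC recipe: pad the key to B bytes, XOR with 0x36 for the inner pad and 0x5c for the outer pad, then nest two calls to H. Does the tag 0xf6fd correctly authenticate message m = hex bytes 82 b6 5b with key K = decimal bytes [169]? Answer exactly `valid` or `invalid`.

Key decimal bytes [169] = a9 is 1 byte ≤ B = 5; zero-pad to 5 bytes: K' = a9 00 00 00 00.
K' ⊕ ipad = 9f 36 36 36 36; K' ⊕ opad = f5 5c 5c 5c 5c.
Inner hash: even-index sum = 449 mod 256 = 193; odd-index sum = 329 mod 256 = 73 → c1 49.
Outer hash (recomputed tag): even-index sum = 502 mod 256 = 246; odd-index sum = 377 mod 256 = 121 → f6 79.
Recomputed tag = f679; claimed = f6fd → mismatch.

invalid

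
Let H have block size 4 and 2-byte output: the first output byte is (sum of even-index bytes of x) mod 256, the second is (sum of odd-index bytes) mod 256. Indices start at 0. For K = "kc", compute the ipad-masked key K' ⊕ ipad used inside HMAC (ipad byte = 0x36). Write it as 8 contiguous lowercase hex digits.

Key "kc" = 6b 63 is 2 bytes ≤ B = 4; zero-pad to 4 bytes: K' = 6b 63 00 00.
XOR each byte with 0x36: 6b⊕36=5d, 63⊕36=55, 00⊕36=36, 00⊕36=36.

5d553636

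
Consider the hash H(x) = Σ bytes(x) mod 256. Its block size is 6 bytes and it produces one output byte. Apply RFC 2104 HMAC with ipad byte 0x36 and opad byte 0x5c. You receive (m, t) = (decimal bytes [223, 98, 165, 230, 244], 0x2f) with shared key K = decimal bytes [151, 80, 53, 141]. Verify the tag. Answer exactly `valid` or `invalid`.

Key decimal bytes [151, 80, 53, 141] = 97 50 35 8d is 4 bytes ≤ B = 6; zero-pad to 6 bytes: K' = 97 50 35 8d 00 00.
K' ⊕ ipad = a1 66 03 bb 36 36; K' ⊕ opad = cb 0c 69 d1 5c 5c.
Inner hash: sum = 161+102+3+187+54+54+223+98+165+230+244 = 1521; mod 256 = 241 → f1.
Outer hash (recomputed tag): sum = 203+12+105+209+92+92+241 = 954; mod 256 = 186 → ba.
Recomputed tag = ba; claimed = 2f → mismatch.

invalid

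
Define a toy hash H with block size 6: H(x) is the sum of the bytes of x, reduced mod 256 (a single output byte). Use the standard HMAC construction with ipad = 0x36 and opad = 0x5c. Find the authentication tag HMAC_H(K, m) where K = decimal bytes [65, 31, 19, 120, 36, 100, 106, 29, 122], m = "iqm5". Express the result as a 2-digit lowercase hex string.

c0

Key decimal bytes [65, 31, 19, 120, 36, 100, 106, 29, 122] = 41 1f 13 78 24 64 6a 1d 7a is 9 bytes > B = 6, so hash it first: H(key) = 74, then zero-pad to 6 bytes: K' = 74 00 00 00 00 00.
K' ⊕ ipad = 42 36 36 36 36 36.  K' ⊕ opad = 28 5c 5c 5c 5c 5c.
Inner input = (K'⊕ipad) ∥ m = 42 36 36 36 36 36 ∥ 69 71 6d 35.
Inner hash: sum = 66+54+54+54+54+54+105+113+109+53 = 716; mod 256 = 204 → cc.
Outer input = (K'⊕opad) ∥ inner = 28 5c 5c 5c 5c 5c ∥ cc.
Outer hash (tag): sum = 40+92+92+92+92+92+204 = 704; mod 256 = 192 → c0.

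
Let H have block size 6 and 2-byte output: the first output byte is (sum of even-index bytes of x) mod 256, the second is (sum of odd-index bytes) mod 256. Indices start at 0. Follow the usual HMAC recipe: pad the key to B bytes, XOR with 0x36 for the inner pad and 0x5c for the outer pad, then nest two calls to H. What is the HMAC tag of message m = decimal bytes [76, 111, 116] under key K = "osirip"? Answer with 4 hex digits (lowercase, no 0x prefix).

Key "osirip" = 6f 73 69 72 69 70 is exactly B = 6 bytes: K' = 6f 73 69 72 69 70.
K' ⊕ ipad = 59 45 5f 44 5f 46.  K' ⊕ opad = 33 2f 35 2e 35 2c.
Inner input = (K'⊕ipad) ∥ m = 59 45 5f 44 5f 46 ∥ 4c 6f 74.
Inner hash: even-index sum = 471 mod 256 = 215; odd-index sum = 318 mod 256 = 62 → d7 3e.
Outer input = (K'⊕opad) ∥ inner = 33 2f 35 2e 35 2c ∥ d7 3e.
Outer hash (tag): even-index sum = 372 mod 256 = 116; odd-index sum = 199 mod 256 = 199 → 74 c7.

74c7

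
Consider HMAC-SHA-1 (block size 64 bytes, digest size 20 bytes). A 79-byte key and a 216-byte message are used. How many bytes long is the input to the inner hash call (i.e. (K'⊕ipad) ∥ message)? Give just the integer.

280

Key is 79 > 64 bytes, so it is hashed to 20 bytes then zero-padded to 64: |K'| = 64.
Inner input = (K'⊕ipad) ∥ m → 64 + 216 = 280 bytes.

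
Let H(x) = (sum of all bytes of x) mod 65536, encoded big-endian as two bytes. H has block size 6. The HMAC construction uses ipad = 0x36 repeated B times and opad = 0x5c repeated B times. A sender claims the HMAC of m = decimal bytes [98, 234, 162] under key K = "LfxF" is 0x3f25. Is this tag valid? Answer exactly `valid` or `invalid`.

invalid

Key "LfxF" = 4c 66 78 46 is 4 bytes ≤ B = 6; zero-pad to 6 bytes: K' = 4c 66 78 46 00 00.
K' ⊕ ipad = 7a 50 4e 70 36 36; K' ⊕ opad = 10 3a 24 1a 5c 5c.
Inner hash: sum = 122+80+78+112+54+54+98+234+162 = 994 → 03 e2.
Outer hash (recomputed tag): sum = 16+58+36+26+92+92+3+226 = 549 → 02 25.
Recomputed tag = 0225; claimed = 3f25 → mismatch.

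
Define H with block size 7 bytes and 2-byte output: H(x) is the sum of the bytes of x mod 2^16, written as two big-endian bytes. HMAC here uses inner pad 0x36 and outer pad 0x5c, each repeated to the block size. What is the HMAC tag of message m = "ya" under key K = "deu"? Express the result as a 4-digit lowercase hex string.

02a6

Key "deu" = 64 65 75 is 3 bytes ≤ B = 7; zero-pad to 7 bytes: K' = 64 65 75 00 00 00 00.
K' ⊕ ipad = 52 53 43 36 36 36 36.  K' ⊕ opad = 38 39 29 5c 5c 5c 5c.
Inner input = (K'⊕ipad) ∥ m = 52 53 43 36 36 36 36 ∥ 79 61.
Inner hash: sum = 82+83+67+54+54+54+54+121+97 = 666 → 02 9a.
Outer input = (K'⊕opad) ∥ inner = 38 39 29 5c 5c 5c 5c ∥ 02 9a.
Outer hash (tag): sum = 56+57+41+92+92+92+92+2+154 = 678 → 02 a6.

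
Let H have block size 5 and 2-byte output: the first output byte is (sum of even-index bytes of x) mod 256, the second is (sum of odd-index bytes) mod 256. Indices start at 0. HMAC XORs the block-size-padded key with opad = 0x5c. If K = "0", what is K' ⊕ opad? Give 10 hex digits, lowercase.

6c5c5c5c5c

Key "0" = 30 is 1 byte ≤ B = 5; zero-pad to 5 bytes: K' = 30 00 00 00 00.
XOR each byte with 0x5c: 30⊕5c=6c, 00⊕5c=5c, 00⊕5c=5c, 00⊕5c=5c, 00⊕5c=5c.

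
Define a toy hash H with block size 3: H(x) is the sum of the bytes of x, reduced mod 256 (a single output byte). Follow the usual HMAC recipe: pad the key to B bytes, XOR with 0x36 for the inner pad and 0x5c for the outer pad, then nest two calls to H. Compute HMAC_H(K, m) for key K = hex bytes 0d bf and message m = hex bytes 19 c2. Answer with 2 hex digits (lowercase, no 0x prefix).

Key hex bytes 0d bf is 2 bytes ≤ B = 3; zero-pad to 3 bytes: K' = 0d bf 00.
K' ⊕ ipad = 3b 89 36.  K' ⊕ opad = 51 e3 5c.
Inner input = (K'⊕ipad) ∥ m = 3b 89 36 ∥ 19 c2.
Inner hash: sum = 59+137+54+25+194 = 469; mod 256 = 213 → d5.
Outer input = (K'⊕opad) ∥ inner = 51 e3 5c ∥ d5.
Outer hash (tag): sum = 81+227+92+213 = 613; mod 256 = 101 → 65.

65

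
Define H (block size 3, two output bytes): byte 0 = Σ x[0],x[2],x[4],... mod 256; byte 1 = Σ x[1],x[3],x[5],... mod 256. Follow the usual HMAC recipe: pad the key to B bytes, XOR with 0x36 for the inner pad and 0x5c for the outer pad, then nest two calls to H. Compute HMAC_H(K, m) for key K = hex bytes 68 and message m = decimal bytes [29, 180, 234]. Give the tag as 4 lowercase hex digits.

Key hex bytes 68 is 1 byte ≤ B = 3; zero-pad to 3 bytes: K' = 68 00 00.
K' ⊕ ipad = 5e 36 36.  K' ⊕ opad = 34 5c 5c.
Inner input = (K'⊕ipad) ∥ m = 5e 36 36 ∥ 1d b4 ea.
Inner hash: even-index sum = 328 mod 256 = 72; odd-index sum = 317 mod 256 = 61 → 48 3d.
Outer input = (K'⊕opad) ∥ inner = 34 5c 5c ∥ 48 3d.
Outer hash (tag): even-index sum = 205 mod 256 = 205; odd-index sum = 164 mod 256 = 164 → cd a4.

cda4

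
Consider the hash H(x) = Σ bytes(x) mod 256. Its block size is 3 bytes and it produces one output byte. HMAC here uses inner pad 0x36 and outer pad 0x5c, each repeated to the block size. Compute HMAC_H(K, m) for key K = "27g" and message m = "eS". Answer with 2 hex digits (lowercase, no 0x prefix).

22

Key "27g" = 32 37 67 is exactly B = 3 bytes: K' = 32 37 67.
K' ⊕ ipad = 04 01 51.  K' ⊕ opad = 6e 6b 3b.
Inner input = (K'⊕ipad) ∥ m = 04 01 51 ∥ 65 53.
Inner hash: sum = 4+1+81+101+83 = 270; mod 256 = 14 → 0e.
Outer input = (K'⊕opad) ∥ inner = 6e 6b 3b ∥ 0e.
Outer hash (tag): sum = 110+107+59+14 = 290; mod 256 = 34 → 22.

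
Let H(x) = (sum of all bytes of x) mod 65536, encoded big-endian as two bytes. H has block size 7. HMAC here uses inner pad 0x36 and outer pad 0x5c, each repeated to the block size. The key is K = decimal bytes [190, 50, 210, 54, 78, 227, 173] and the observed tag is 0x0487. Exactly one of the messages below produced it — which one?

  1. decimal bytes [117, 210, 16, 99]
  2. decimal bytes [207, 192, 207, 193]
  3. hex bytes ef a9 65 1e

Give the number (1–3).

Key decimal bytes [190, 50, 210, 54, 78, 227, 173] = be 32 d2 36 4e e3 ad is exactly B = 7 bytes: K' = be 32 d2 36 4e e3 ad.
K' ⊕ ipad = 88 04 e4 00 78 d5 9b; K' ⊕ opad = e2 6e 8e 6a 12 bf f1.
m1: inner = H(88 04 e4 00 78 d5 9b 75 d2 10 63) = 05 12; tag = H(e2 6e 8e 6a 12 bf f1 05 12) = 0421
m2: inner = H(88 04 e4 00 78 d5 9b cf c0 cf c1) = 06 77; tag = H(e2 6e 8e 6a 12 bf f1 06 77) = 0487 ← matches
m3: inner = H(88 04 e4 00 78 d5 9b ef a9 65 1e) = 05 73; tag = H(e2 6e 8e 6a 12 bf f1 05 73) = 0482

2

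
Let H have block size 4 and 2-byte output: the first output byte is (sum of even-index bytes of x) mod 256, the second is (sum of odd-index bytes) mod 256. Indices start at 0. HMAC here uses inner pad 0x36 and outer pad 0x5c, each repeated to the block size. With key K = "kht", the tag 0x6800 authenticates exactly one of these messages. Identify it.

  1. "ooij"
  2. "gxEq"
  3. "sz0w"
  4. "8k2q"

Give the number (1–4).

4

Key "kht" = 6b 68 74 is 3 bytes ≤ B = 4; zero-pad to 4 bytes: K' = 6b 68 74 00.
K' ⊕ ipad = 5d 5e 42 36; K' ⊕ opad = 37 34 28 5c.
m1: inner = H(5d 5e 42 36 6f 6f 69 6a) = 77 6d; tag = H(37 34 28 5c 77 6d) = d6fd
m2: inner = H(5d 5e 42 36 67 78 45 71) = 4b 7d; tag = H(37 34 28 5c 4b 7d) = aa0d
m3: inner = H(5d 5e 42 36 73 7a 30 77) = 42 85; tag = H(37 34 28 5c 42 85) = a115
m4: inner = H(5d 5e 42 36 38 6b 32 71) = 09 70; tag = H(37 34 28 5c 09 70) = 6800 ← matches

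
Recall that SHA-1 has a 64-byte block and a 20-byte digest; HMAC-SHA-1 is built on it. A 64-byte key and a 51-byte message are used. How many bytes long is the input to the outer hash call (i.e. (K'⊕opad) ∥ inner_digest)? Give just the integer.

Key is 64 ≤ 64 bytes, zero-padded: |K'| = 64.
Outer input = (K'⊕opad) ∥ H(inner) → 64 + 20 = 84 bytes.

84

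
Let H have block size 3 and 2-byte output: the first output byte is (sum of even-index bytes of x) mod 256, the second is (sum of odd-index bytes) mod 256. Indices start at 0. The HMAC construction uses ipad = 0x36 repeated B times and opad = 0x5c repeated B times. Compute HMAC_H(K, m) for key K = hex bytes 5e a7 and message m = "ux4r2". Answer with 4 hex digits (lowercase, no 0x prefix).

Key hex bytes 5e a7 is 2 bytes ≤ B = 3; zero-pad to 3 bytes: K' = 5e a7 00.
K' ⊕ ipad = 68 91 36.  K' ⊕ opad = 02 fb 5c.
Inner input = (K'⊕ipad) ∥ m = 68 91 36 ∥ 75 78 34 72 32.
Inner hash: even-index sum = 392 mod 256 = 136; odd-index sum = 364 mod 256 = 108 → 88 6c.
Outer input = (K'⊕opad) ∥ inner = 02 fb 5c ∥ 88 6c.
Outer hash (tag): even-index sum = 202 mod 256 = 202; odd-index sum = 387 mod 256 = 131 → ca 83.

ca83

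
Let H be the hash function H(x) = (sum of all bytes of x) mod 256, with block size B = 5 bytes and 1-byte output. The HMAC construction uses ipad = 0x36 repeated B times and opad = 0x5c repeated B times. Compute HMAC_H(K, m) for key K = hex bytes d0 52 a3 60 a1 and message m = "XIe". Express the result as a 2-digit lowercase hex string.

a4

Key hex bytes d0 52 a3 60 a1 is exactly B = 5 bytes: K' = d0 52 a3 60 a1.
K' ⊕ ipad = e6 64 95 56 97.  K' ⊕ opad = 8c 0e ff 3c fd.
Inner input = (K'⊕ipad) ∥ m = e6 64 95 56 97 ∥ 58 49 65.
Inner hash: sum = 230+100+149+86+151+88+73+101 = 978; mod 256 = 210 → d2.
Outer input = (K'⊕opad) ∥ inner = 8c 0e ff 3c fd ∥ d2.
Outer hash (tag): sum = 140+14+255+60+253+210 = 932; mod 256 = 164 → a4.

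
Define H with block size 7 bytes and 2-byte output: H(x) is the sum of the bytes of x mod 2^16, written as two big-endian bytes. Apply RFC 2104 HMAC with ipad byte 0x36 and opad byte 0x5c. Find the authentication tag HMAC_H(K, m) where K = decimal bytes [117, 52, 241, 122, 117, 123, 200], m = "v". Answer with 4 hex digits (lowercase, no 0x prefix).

Key decimal bytes [117, 52, 241, 122, 117, 123, 200] = 75 34 f1 7a 75 7b c8 is exactly B = 7 bytes: K' = 75 34 f1 7a 75 7b c8.
K' ⊕ ipad = 43 02 c7 4c 43 4d fe.  K' ⊕ opad = 29 68 ad 26 29 27 94.
Inner input = (K'⊕ipad) ∥ m = 43 02 c7 4c 43 4d fe ∥ 76.
Inner hash: sum = 67+2+199+76+67+77+254+118 = 860 → 03 5c.
Outer input = (K'⊕opad) ∥ inner = 29 68 ad 26 29 27 94 ∥ 03 5c.
Outer hash (tag): sum = 41+104+173+38+41+39+148+3+92 = 679 → 02 a7.

02a7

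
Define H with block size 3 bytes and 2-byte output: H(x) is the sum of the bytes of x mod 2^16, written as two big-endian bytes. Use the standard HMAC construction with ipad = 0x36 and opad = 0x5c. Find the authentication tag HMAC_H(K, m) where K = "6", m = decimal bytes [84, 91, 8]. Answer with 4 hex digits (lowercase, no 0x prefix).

Key "6" = 36 is 1 byte ≤ B = 3; zero-pad to 3 bytes: K' = 36 00 00.
K' ⊕ ipad = 00 36 36.  K' ⊕ opad = 6a 5c 5c.
Inner input = (K'⊕ipad) ∥ m = 00 36 36 ∥ 54 5b 08.
Inner hash: sum = 0+54+54+84+91+8 = 291 → 01 23.
Outer input = (K'⊕opad) ∥ inner = 6a 5c 5c ∥ 01 23.
Outer hash (tag): sum = 106+92+92+1+35 = 326 → 01 46.

0146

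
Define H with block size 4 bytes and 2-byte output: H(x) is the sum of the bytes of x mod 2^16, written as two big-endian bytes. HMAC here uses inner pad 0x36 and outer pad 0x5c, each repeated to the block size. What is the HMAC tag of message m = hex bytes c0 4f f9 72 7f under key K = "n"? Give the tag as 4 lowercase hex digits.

023c

Key "n" = 6e is 1 byte ≤ B = 4; zero-pad to 4 bytes: K' = 6e 00 00 00.
K' ⊕ ipad = 58 36 36 36.  K' ⊕ opad = 32 5c 5c 5c.
Inner input = (K'⊕ipad) ∥ m = 58 36 36 36 ∥ c0 4f f9 72 7f.
Inner hash: sum = 88+54+54+54+192+79+249+114+127 = 1011 → 03 f3.
Outer input = (K'⊕opad) ∥ inner = 32 5c 5c 5c ∥ 03 f3.
Outer hash (tag): sum = 50+92+92+92+3+243 = 572 → 02 3c.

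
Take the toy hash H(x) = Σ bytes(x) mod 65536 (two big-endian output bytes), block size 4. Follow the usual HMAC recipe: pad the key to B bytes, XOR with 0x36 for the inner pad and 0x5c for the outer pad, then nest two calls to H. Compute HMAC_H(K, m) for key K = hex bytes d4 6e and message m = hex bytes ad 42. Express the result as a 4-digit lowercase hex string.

0209

Key hex bytes d4 6e is 2 bytes ≤ B = 4; zero-pad to 4 bytes: K' = d4 6e 00 00.
K' ⊕ ipad = e2 58 36 36.  K' ⊕ opad = 88 32 5c 5c.
Inner input = (K'⊕ipad) ∥ m = e2 58 36 36 ∥ ad 42.
Inner hash: sum = 226+88+54+54+173+66 = 661 → 02 95.
Outer input = (K'⊕opad) ∥ inner = 88 32 5c 5c ∥ 02 95.
Outer hash (tag): sum = 136+50+92+92+2+149 = 521 → 02 09.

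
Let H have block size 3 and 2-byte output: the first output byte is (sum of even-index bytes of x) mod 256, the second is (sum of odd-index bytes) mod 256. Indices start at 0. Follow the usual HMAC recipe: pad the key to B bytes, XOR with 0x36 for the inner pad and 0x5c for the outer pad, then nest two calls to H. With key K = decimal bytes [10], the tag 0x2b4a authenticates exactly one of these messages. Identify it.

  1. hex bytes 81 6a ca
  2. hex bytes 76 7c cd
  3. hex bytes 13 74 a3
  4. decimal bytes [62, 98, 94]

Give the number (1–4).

Key decimal bytes [10] = 0a is 1 byte ≤ B = 3; zero-pad to 3 bytes: K' = 0a 00 00.
K' ⊕ ipad = 3c 36 36; K' ⊕ opad = 56 5c 5c.
m1: inner = H(3c 36 36 81 6a ca) = dc 81; tag = H(56 5c 5c dc 81) = 3338
m2: inner = H(3c 36 36 76 7c cd) = ee 79; tag = H(56 5c 5c ee 79) = 2b4a ← matches
m3: inner = H(3c 36 36 13 74 a3) = e6 ec; tag = H(56 5c 5c e6 ec) = 9e42
m4: inner = H(3c 36 36 3e 62 5e) = d4 d2; tag = H(56 5c 5c d4 d2) = 8430

2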